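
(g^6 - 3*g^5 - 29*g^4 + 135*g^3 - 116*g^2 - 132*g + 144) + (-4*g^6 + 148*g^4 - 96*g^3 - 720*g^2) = -3*g^6 - 3*g^5 + 119*g^4 + 39*g^3 - 836*g^2 - 132*g + 144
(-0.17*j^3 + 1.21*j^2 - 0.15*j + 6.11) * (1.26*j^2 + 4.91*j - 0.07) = -0.2142*j^5 + 0.6899*j^4 + 5.764*j^3 + 6.8774*j^2 + 30.0106*j - 0.4277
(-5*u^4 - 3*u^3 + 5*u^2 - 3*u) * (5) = -25*u^4 - 15*u^3 + 25*u^2 - 15*u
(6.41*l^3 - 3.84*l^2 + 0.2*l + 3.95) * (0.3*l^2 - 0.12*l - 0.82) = 1.923*l^5 - 1.9212*l^4 - 4.7354*l^3 + 4.3098*l^2 - 0.638*l - 3.239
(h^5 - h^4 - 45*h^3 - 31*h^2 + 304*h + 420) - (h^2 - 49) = h^5 - h^4 - 45*h^3 - 32*h^2 + 304*h + 469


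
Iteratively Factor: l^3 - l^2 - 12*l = (l)*(l^2 - l - 12) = l*(l + 3)*(l - 4)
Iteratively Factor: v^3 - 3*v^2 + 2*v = (v)*(v^2 - 3*v + 2) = v*(v - 2)*(v - 1)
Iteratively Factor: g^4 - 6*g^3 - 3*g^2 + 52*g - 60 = (g - 2)*(g^3 - 4*g^2 - 11*g + 30) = (g - 2)*(g + 3)*(g^2 - 7*g + 10) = (g - 2)^2*(g + 3)*(g - 5)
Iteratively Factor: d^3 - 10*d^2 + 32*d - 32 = (d - 4)*(d^2 - 6*d + 8) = (d - 4)^2*(d - 2)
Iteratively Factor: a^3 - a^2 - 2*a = (a - 2)*(a^2 + a) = (a - 2)*(a + 1)*(a)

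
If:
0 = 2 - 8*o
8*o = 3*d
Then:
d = 2/3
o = 1/4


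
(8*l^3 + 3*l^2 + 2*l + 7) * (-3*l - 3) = -24*l^4 - 33*l^3 - 15*l^2 - 27*l - 21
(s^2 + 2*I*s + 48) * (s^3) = s^5 + 2*I*s^4 + 48*s^3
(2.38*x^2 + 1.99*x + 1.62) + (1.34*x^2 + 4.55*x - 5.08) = 3.72*x^2 + 6.54*x - 3.46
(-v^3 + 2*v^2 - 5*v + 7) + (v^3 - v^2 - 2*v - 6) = v^2 - 7*v + 1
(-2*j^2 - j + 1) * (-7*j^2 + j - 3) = 14*j^4 + 5*j^3 - 2*j^2 + 4*j - 3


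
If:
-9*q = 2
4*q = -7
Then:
No Solution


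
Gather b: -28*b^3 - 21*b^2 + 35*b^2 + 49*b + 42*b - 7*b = -28*b^3 + 14*b^2 + 84*b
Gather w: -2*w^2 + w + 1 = -2*w^2 + w + 1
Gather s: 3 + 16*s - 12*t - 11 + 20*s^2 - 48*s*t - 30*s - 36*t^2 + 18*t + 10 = 20*s^2 + s*(-48*t - 14) - 36*t^2 + 6*t + 2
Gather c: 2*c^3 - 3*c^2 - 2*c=2*c^3 - 3*c^2 - 2*c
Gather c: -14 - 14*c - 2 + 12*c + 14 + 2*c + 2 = 0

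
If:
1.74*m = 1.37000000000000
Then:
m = 0.79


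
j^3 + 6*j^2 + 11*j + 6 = (j + 1)*(j + 2)*(j + 3)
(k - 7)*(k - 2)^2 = k^3 - 11*k^2 + 32*k - 28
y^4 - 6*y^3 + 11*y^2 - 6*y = y*(y - 3)*(y - 2)*(y - 1)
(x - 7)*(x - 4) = x^2 - 11*x + 28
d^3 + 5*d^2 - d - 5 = (d - 1)*(d + 1)*(d + 5)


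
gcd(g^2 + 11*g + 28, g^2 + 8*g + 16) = g + 4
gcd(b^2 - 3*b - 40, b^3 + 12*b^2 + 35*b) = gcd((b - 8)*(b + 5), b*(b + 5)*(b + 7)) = b + 5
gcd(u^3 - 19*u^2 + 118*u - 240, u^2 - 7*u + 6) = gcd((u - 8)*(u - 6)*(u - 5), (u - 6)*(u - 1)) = u - 6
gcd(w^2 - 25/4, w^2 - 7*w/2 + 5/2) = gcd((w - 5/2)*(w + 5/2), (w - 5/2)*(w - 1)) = w - 5/2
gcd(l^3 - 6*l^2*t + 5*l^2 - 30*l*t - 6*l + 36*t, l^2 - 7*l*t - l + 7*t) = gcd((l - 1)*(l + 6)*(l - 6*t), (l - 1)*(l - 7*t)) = l - 1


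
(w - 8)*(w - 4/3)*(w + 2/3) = w^3 - 26*w^2/3 + 40*w/9 + 64/9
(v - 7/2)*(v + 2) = v^2 - 3*v/2 - 7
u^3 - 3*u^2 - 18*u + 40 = (u - 5)*(u - 2)*(u + 4)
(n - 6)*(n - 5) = n^2 - 11*n + 30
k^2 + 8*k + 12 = (k + 2)*(k + 6)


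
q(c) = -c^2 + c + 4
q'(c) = 1 - 2*c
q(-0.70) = 2.81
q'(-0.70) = 2.40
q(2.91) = -1.56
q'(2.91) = -4.82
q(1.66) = 2.90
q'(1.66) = -2.32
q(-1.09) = 1.72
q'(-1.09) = 3.18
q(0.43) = 4.25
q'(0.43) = 0.14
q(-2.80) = -6.64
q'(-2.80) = 6.60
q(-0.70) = 2.81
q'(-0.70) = 2.40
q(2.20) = 1.36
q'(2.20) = -3.40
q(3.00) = -2.00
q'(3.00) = -5.00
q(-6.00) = -38.00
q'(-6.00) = 13.00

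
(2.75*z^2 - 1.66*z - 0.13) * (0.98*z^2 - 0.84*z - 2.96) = 2.695*z^4 - 3.9368*z^3 - 6.873*z^2 + 5.0228*z + 0.3848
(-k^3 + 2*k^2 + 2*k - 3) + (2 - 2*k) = -k^3 + 2*k^2 - 1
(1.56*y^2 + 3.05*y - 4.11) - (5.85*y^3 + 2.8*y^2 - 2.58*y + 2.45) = -5.85*y^3 - 1.24*y^2 + 5.63*y - 6.56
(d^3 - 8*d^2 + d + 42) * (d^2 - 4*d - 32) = d^5 - 12*d^4 + d^3 + 294*d^2 - 200*d - 1344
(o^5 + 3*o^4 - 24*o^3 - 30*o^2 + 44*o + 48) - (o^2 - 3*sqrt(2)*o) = o^5 + 3*o^4 - 24*o^3 - 31*o^2 + 3*sqrt(2)*o + 44*o + 48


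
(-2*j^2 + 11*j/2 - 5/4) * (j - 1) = -2*j^3 + 15*j^2/2 - 27*j/4 + 5/4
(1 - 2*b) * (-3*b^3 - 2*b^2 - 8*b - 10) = 6*b^4 + b^3 + 14*b^2 + 12*b - 10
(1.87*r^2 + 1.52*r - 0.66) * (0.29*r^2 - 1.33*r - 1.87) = 0.5423*r^4 - 2.0463*r^3 - 5.7099*r^2 - 1.9646*r + 1.2342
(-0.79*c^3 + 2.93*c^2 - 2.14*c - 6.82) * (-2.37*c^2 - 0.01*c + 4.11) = 1.8723*c^5 - 6.9362*c^4 + 1.7956*c^3 + 28.2271*c^2 - 8.7272*c - 28.0302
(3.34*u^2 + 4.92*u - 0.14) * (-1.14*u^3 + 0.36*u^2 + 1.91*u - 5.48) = -3.8076*u^5 - 4.4064*u^4 + 8.3102*u^3 - 8.9564*u^2 - 27.229*u + 0.7672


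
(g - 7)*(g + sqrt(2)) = g^2 - 7*g + sqrt(2)*g - 7*sqrt(2)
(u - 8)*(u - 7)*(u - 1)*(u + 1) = u^4 - 15*u^3 + 55*u^2 + 15*u - 56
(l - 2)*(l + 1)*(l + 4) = l^3 + 3*l^2 - 6*l - 8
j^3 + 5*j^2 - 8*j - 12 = (j - 2)*(j + 1)*(j + 6)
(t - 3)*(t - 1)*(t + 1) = t^3 - 3*t^2 - t + 3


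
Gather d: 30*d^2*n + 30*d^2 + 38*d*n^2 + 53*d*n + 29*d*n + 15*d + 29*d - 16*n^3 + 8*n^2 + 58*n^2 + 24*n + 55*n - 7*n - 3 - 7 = d^2*(30*n + 30) + d*(38*n^2 + 82*n + 44) - 16*n^3 + 66*n^2 + 72*n - 10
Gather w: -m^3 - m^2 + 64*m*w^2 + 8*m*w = -m^3 - m^2 + 64*m*w^2 + 8*m*w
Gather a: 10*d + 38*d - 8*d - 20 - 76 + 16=40*d - 80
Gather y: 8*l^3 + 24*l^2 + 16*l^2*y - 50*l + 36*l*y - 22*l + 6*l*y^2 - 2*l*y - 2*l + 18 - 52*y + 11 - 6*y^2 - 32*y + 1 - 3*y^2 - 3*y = 8*l^3 + 24*l^2 - 74*l + y^2*(6*l - 9) + y*(16*l^2 + 34*l - 87) + 30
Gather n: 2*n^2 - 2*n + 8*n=2*n^2 + 6*n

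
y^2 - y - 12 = (y - 4)*(y + 3)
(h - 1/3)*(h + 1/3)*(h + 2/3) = h^3 + 2*h^2/3 - h/9 - 2/27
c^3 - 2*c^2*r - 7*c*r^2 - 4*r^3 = (c - 4*r)*(c + r)^2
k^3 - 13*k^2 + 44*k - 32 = (k - 8)*(k - 4)*(k - 1)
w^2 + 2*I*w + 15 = (w - 3*I)*(w + 5*I)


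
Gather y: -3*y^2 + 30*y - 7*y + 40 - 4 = -3*y^2 + 23*y + 36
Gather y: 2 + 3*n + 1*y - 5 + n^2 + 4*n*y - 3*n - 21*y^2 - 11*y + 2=n^2 - 21*y^2 + y*(4*n - 10) - 1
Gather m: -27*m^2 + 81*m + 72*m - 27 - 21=-27*m^2 + 153*m - 48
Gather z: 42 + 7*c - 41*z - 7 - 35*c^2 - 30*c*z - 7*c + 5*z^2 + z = -35*c^2 + 5*z^2 + z*(-30*c - 40) + 35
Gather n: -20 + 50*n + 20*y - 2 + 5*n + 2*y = 55*n + 22*y - 22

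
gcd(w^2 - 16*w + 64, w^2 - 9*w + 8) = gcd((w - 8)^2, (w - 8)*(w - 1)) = w - 8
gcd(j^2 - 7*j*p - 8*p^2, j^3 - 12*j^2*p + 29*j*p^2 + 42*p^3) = j + p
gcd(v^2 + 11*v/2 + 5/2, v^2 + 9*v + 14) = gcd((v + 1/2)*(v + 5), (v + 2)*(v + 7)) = 1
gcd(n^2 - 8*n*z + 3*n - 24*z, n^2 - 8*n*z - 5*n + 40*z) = -n + 8*z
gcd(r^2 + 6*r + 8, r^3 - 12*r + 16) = r + 4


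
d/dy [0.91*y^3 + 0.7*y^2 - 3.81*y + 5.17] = 2.73*y^2 + 1.4*y - 3.81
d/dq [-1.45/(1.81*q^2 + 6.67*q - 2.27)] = (5.249*q + 9.6715)/(1.81*q^2 + 6.67*q - 2.27)^2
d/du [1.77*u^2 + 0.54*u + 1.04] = 3.54*u + 0.54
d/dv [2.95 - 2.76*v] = -2.76000000000000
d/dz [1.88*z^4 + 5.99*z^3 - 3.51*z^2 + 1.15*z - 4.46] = 7.52*z^3 + 17.97*z^2 - 7.02*z + 1.15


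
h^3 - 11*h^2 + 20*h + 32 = (h - 8)*(h - 4)*(h + 1)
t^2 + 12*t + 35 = (t + 5)*(t + 7)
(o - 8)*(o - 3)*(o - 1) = o^3 - 12*o^2 + 35*o - 24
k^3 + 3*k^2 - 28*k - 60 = (k - 5)*(k + 2)*(k + 6)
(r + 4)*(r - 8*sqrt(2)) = r^2 - 8*sqrt(2)*r + 4*r - 32*sqrt(2)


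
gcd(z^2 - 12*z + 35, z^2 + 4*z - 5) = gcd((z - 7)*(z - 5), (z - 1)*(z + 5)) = 1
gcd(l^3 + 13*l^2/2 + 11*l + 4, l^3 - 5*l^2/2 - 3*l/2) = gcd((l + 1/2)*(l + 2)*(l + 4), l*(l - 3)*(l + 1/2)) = l + 1/2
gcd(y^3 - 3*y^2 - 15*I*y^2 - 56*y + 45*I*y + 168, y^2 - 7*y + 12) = y - 3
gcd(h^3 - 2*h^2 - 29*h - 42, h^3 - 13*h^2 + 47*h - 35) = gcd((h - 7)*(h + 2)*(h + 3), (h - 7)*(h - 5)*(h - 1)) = h - 7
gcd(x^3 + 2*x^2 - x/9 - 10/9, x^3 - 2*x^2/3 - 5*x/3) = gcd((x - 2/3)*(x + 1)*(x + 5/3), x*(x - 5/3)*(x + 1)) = x + 1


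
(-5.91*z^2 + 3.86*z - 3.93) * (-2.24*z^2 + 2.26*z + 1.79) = 13.2384*z^4 - 22.003*z^3 + 6.9479*z^2 - 1.9724*z - 7.0347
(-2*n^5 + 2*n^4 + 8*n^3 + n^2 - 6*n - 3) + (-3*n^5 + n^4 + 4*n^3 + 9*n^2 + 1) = -5*n^5 + 3*n^4 + 12*n^3 + 10*n^2 - 6*n - 2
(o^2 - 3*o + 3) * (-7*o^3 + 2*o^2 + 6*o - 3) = -7*o^5 + 23*o^4 - 21*o^3 - 15*o^2 + 27*o - 9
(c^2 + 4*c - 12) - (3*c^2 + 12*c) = -2*c^2 - 8*c - 12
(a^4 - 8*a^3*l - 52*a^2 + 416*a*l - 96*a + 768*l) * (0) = 0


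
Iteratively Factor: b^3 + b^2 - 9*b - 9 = (b + 3)*(b^2 - 2*b - 3) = (b + 1)*(b + 3)*(b - 3)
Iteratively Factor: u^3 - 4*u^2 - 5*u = (u)*(u^2 - 4*u - 5) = u*(u + 1)*(u - 5)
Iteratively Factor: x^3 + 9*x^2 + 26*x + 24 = (x + 2)*(x^2 + 7*x + 12) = (x + 2)*(x + 3)*(x + 4)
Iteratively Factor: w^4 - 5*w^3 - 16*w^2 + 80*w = (w - 5)*(w^3 - 16*w) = (w - 5)*(w + 4)*(w^2 - 4*w) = (w - 5)*(w - 4)*(w + 4)*(w)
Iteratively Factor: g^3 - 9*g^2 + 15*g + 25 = (g - 5)*(g^2 - 4*g - 5) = (g - 5)^2*(g + 1)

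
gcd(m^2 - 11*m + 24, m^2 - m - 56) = m - 8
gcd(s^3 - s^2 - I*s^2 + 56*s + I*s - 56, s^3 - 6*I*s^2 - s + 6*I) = s - 1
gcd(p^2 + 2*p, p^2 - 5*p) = p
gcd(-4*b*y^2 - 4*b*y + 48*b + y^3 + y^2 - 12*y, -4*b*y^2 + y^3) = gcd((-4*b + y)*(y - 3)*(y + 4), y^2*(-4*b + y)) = -4*b + y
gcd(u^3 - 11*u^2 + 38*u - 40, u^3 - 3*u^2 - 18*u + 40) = u^2 - 7*u + 10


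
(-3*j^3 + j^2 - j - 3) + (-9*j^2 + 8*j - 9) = -3*j^3 - 8*j^2 + 7*j - 12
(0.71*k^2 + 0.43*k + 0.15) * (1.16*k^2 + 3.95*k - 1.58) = 0.8236*k^4 + 3.3033*k^3 + 0.7507*k^2 - 0.0869*k - 0.237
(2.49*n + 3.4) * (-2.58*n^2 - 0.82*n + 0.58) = -6.4242*n^3 - 10.8138*n^2 - 1.3438*n + 1.972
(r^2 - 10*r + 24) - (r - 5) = r^2 - 11*r + 29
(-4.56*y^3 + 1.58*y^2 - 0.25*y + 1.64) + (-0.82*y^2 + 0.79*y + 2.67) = -4.56*y^3 + 0.76*y^2 + 0.54*y + 4.31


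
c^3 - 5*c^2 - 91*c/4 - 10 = (c - 8)*(c + 1/2)*(c + 5/2)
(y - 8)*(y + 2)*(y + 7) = y^3 + y^2 - 58*y - 112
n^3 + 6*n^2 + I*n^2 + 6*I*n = n*(n + 6)*(n + I)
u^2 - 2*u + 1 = (u - 1)^2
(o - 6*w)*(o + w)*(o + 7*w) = o^3 + 2*o^2*w - 41*o*w^2 - 42*w^3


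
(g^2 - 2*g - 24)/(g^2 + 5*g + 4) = (g - 6)/(g + 1)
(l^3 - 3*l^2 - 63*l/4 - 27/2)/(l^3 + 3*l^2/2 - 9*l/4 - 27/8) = 2*(l - 6)/(2*l - 3)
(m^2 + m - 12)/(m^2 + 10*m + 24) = (m - 3)/(m + 6)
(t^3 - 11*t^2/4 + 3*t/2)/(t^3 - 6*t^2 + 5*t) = (4*t^2 - 11*t + 6)/(4*(t^2 - 6*t + 5))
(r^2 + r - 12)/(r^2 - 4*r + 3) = (r + 4)/(r - 1)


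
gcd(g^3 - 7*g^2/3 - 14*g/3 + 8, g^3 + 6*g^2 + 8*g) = g + 2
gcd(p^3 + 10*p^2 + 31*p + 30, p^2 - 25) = p + 5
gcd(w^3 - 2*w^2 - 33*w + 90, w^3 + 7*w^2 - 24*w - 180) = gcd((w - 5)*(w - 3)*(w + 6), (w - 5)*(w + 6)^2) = w^2 + w - 30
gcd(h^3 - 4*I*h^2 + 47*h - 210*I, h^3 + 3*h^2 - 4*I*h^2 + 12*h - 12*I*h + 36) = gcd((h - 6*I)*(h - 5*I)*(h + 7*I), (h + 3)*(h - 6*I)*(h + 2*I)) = h - 6*I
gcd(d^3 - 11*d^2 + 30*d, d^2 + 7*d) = d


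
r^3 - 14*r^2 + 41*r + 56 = (r - 8)*(r - 7)*(r + 1)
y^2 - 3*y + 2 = (y - 2)*(y - 1)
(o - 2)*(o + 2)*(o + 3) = o^3 + 3*o^2 - 4*o - 12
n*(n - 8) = n^2 - 8*n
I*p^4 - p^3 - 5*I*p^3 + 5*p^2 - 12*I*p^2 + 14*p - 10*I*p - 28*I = (p - 7)*(p + 2)*(p + 2*I)*(I*p + 1)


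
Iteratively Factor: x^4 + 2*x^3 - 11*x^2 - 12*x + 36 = (x + 3)*(x^3 - x^2 - 8*x + 12) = (x - 2)*(x + 3)*(x^2 + x - 6) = (x - 2)*(x + 3)^2*(x - 2)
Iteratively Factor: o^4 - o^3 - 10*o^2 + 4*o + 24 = (o - 3)*(o^3 + 2*o^2 - 4*o - 8) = (o - 3)*(o + 2)*(o^2 - 4) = (o - 3)*(o + 2)^2*(o - 2)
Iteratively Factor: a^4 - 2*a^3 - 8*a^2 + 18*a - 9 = (a - 3)*(a^3 + a^2 - 5*a + 3) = (a - 3)*(a - 1)*(a^2 + 2*a - 3) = (a - 3)*(a - 1)^2*(a + 3)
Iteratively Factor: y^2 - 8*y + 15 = (y - 5)*(y - 3)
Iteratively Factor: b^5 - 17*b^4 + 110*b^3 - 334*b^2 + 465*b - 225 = (b - 3)*(b^4 - 14*b^3 + 68*b^2 - 130*b + 75) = (b - 5)*(b - 3)*(b^3 - 9*b^2 + 23*b - 15) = (b - 5)*(b - 3)^2*(b^2 - 6*b + 5) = (b - 5)^2*(b - 3)^2*(b - 1)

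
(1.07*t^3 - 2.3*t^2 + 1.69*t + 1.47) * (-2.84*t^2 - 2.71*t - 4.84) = -3.0388*t^5 + 3.6323*t^4 - 3.7454*t^3 + 2.3773*t^2 - 12.1633*t - 7.1148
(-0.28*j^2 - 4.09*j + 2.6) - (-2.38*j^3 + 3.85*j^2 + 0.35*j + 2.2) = 2.38*j^3 - 4.13*j^2 - 4.44*j + 0.4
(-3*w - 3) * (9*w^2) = -27*w^3 - 27*w^2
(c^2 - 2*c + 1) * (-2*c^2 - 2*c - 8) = -2*c^4 + 2*c^3 - 6*c^2 + 14*c - 8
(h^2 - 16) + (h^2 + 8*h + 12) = 2*h^2 + 8*h - 4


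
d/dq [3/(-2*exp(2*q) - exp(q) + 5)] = (12*exp(q) + 3)*exp(q)/(2*exp(2*q) + exp(q) - 5)^2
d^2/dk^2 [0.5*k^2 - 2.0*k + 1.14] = 1.00000000000000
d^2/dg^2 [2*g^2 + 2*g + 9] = 4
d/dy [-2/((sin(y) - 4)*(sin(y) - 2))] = 4*(sin(y) - 3)*cos(y)/((sin(y) - 4)^2*(sin(y) - 2)^2)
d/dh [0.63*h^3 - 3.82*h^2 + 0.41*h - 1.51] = 1.89*h^2 - 7.64*h + 0.41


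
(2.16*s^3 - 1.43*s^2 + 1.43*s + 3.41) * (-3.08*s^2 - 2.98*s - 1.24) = -6.6528*s^5 - 2.0324*s^4 - 2.8214*s^3 - 12.991*s^2 - 11.935*s - 4.2284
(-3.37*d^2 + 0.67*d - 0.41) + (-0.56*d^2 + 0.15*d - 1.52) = -3.93*d^2 + 0.82*d - 1.93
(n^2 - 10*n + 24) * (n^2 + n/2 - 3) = n^4 - 19*n^3/2 + 16*n^2 + 42*n - 72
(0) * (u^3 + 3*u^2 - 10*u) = 0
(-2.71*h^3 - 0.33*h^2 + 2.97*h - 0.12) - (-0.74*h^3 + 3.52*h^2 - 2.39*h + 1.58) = -1.97*h^3 - 3.85*h^2 + 5.36*h - 1.7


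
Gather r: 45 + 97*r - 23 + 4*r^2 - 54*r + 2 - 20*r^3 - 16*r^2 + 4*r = -20*r^3 - 12*r^2 + 47*r + 24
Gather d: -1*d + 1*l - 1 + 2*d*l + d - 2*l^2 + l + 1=2*d*l - 2*l^2 + 2*l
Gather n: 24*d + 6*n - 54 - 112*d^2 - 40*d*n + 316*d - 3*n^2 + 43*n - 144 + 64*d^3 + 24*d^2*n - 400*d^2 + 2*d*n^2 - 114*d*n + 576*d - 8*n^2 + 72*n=64*d^3 - 512*d^2 + 916*d + n^2*(2*d - 11) + n*(24*d^2 - 154*d + 121) - 198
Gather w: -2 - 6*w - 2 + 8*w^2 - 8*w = 8*w^2 - 14*w - 4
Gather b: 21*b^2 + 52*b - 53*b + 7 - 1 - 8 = 21*b^2 - b - 2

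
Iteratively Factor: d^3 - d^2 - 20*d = (d)*(d^2 - d - 20) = d*(d + 4)*(d - 5)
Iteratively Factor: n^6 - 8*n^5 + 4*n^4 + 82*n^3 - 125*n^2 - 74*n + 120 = (n - 4)*(n^5 - 4*n^4 - 12*n^3 + 34*n^2 + 11*n - 30) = (n - 4)*(n - 1)*(n^4 - 3*n^3 - 15*n^2 + 19*n + 30) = (n - 4)*(n - 1)*(n + 1)*(n^3 - 4*n^2 - 11*n + 30) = (n - 4)*(n - 1)*(n + 1)*(n + 3)*(n^2 - 7*n + 10) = (n - 4)*(n - 2)*(n - 1)*(n + 1)*(n + 3)*(n - 5)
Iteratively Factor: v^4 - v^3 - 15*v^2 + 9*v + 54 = (v - 3)*(v^3 + 2*v^2 - 9*v - 18) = (v - 3)^2*(v^2 + 5*v + 6) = (v - 3)^2*(v + 2)*(v + 3)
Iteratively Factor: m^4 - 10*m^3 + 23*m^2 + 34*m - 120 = (m - 4)*(m^3 - 6*m^2 - m + 30) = (m - 4)*(m - 3)*(m^2 - 3*m - 10) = (m - 5)*(m - 4)*(m - 3)*(m + 2)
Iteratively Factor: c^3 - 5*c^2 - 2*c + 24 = (c + 2)*(c^2 - 7*c + 12) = (c - 4)*(c + 2)*(c - 3)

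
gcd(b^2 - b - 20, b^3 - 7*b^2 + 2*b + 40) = b - 5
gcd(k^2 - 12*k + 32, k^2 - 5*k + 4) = k - 4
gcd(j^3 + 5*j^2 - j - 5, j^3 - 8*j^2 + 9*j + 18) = j + 1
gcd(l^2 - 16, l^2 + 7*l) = 1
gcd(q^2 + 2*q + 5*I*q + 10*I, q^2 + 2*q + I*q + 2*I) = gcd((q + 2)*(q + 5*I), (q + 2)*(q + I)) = q + 2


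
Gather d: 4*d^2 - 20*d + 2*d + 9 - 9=4*d^2 - 18*d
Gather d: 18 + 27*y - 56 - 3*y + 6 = 24*y - 32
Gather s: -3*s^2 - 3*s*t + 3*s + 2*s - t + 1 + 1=-3*s^2 + s*(5 - 3*t) - t + 2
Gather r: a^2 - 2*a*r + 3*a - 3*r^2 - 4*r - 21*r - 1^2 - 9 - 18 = a^2 + 3*a - 3*r^2 + r*(-2*a - 25) - 28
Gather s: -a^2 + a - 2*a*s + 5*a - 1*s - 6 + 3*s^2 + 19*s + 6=-a^2 + 6*a + 3*s^2 + s*(18 - 2*a)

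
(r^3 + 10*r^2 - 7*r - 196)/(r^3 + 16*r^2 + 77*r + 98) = (r - 4)/(r + 2)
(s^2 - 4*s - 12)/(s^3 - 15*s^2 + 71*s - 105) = (s^2 - 4*s - 12)/(s^3 - 15*s^2 + 71*s - 105)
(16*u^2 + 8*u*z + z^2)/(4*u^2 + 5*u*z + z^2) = (4*u + z)/(u + z)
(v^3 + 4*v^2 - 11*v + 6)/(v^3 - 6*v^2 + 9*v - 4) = (v + 6)/(v - 4)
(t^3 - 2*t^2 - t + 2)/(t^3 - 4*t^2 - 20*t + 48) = (t^2 - 1)/(t^2 - 2*t - 24)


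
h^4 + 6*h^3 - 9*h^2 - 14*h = h*(h - 2)*(h + 1)*(h + 7)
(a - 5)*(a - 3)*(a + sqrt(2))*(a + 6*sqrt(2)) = a^4 - 8*a^3 + 7*sqrt(2)*a^3 - 56*sqrt(2)*a^2 + 27*a^2 - 96*a + 105*sqrt(2)*a + 180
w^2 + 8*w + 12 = (w + 2)*(w + 6)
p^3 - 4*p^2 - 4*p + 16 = (p - 4)*(p - 2)*(p + 2)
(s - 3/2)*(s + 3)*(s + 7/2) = s^3 + 5*s^2 + 3*s/4 - 63/4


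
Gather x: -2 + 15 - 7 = 6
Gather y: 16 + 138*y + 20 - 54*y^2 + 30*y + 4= -54*y^2 + 168*y + 40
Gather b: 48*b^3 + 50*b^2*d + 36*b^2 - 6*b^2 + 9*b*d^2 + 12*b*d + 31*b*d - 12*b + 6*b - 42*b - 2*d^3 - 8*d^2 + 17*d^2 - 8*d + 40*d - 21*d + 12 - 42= 48*b^3 + b^2*(50*d + 30) + b*(9*d^2 + 43*d - 48) - 2*d^3 + 9*d^2 + 11*d - 30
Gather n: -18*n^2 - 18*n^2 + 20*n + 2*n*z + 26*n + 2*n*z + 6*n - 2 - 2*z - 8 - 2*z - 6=-36*n^2 + n*(4*z + 52) - 4*z - 16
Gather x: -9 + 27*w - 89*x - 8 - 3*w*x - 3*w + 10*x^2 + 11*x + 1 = 24*w + 10*x^2 + x*(-3*w - 78) - 16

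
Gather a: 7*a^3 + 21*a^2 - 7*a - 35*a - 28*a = 7*a^3 + 21*a^2 - 70*a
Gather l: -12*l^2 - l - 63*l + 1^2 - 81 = -12*l^2 - 64*l - 80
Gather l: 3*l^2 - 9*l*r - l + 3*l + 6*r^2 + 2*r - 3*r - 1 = 3*l^2 + l*(2 - 9*r) + 6*r^2 - r - 1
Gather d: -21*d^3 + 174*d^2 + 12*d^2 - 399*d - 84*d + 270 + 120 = -21*d^3 + 186*d^2 - 483*d + 390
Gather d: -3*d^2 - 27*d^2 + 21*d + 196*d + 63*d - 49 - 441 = -30*d^2 + 280*d - 490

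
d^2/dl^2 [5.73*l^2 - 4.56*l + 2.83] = 11.4600000000000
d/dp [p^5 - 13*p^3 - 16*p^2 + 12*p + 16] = 5*p^4 - 39*p^2 - 32*p + 12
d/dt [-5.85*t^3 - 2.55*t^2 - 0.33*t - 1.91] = -17.55*t^2 - 5.1*t - 0.33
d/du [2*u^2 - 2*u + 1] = 4*u - 2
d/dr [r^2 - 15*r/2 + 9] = 2*r - 15/2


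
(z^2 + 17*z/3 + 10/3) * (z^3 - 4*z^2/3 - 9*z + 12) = z^5 + 13*z^4/3 - 119*z^3/9 - 391*z^2/9 + 38*z + 40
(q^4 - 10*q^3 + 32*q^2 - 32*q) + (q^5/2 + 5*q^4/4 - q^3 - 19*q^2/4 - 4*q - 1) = q^5/2 + 9*q^4/4 - 11*q^3 + 109*q^2/4 - 36*q - 1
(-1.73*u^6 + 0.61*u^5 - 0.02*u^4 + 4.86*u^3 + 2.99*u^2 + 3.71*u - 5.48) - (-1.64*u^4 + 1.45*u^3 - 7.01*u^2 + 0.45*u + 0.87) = -1.73*u^6 + 0.61*u^5 + 1.62*u^4 + 3.41*u^3 + 10.0*u^2 + 3.26*u - 6.35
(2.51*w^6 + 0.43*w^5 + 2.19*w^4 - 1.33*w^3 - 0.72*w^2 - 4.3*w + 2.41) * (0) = 0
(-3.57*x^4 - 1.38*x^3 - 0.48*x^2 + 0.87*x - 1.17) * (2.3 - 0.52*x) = 1.8564*x^5 - 7.4934*x^4 - 2.9244*x^3 - 1.5564*x^2 + 2.6094*x - 2.691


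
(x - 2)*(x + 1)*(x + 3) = x^3 + 2*x^2 - 5*x - 6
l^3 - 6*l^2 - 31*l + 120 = (l - 8)*(l - 3)*(l + 5)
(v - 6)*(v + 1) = v^2 - 5*v - 6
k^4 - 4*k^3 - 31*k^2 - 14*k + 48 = (k - 8)*(k - 1)*(k + 2)*(k + 3)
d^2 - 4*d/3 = d*(d - 4/3)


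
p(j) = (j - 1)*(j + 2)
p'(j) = 2*j + 1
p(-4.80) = 16.24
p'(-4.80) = -8.60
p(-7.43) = 45.77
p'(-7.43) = -13.86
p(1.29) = 0.95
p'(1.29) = 3.58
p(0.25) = -1.69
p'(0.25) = 1.50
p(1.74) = 2.77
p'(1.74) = 4.48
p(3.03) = 10.21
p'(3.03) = 7.06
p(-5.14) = 19.28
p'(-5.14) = -9.28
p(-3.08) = 4.41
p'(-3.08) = -5.16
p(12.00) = 154.00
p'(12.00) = 25.00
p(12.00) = 154.00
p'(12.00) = 25.00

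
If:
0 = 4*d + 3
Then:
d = -3/4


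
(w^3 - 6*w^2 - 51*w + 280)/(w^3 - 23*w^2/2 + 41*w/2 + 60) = 2*(w + 7)/(2*w + 3)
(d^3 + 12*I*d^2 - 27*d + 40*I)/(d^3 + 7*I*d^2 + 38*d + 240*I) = (d - I)/(d - 6*I)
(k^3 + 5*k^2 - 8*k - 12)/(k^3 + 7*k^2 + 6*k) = (k - 2)/k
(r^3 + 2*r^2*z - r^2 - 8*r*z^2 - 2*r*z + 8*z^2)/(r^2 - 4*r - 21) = (-r^3 - 2*r^2*z + r^2 + 8*r*z^2 + 2*r*z - 8*z^2)/(-r^2 + 4*r + 21)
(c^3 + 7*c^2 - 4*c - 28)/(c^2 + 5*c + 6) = (c^2 + 5*c - 14)/(c + 3)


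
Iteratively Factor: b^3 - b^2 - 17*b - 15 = (b - 5)*(b^2 + 4*b + 3) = (b - 5)*(b + 3)*(b + 1)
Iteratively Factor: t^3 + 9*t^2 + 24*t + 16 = (t + 4)*(t^2 + 5*t + 4) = (t + 1)*(t + 4)*(t + 4)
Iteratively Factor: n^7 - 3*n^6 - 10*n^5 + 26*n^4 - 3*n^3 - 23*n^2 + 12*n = (n + 1)*(n^6 - 4*n^5 - 6*n^4 + 32*n^3 - 35*n^2 + 12*n) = (n + 1)*(n + 3)*(n^5 - 7*n^4 + 15*n^3 - 13*n^2 + 4*n) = (n - 1)*(n + 1)*(n + 3)*(n^4 - 6*n^3 + 9*n^2 - 4*n) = n*(n - 1)*(n + 1)*(n + 3)*(n^3 - 6*n^2 + 9*n - 4) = n*(n - 4)*(n - 1)*(n + 1)*(n + 3)*(n^2 - 2*n + 1) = n*(n - 4)*(n - 1)^2*(n + 1)*(n + 3)*(n - 1)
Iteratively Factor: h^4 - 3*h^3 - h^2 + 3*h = (h)*(h^3 - 3*h^2 - h + 3) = h*(h - 3)*(h^2 - 1) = h*(h - 3)*(h - 1)*(h + 1)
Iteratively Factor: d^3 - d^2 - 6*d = (d)*(d^2 - d - 6) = d*(d - 3)*(d + 2)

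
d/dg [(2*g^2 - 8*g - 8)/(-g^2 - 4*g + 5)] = 4*(-4*g^2 + g - 18)/(g^4 + 8*g^3 + 6*g^2 - 40*g + 25)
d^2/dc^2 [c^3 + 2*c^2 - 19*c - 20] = 6*c + 4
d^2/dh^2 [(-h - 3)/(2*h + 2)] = -2/(h + 1)^3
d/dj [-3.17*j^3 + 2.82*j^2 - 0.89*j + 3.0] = -9.51*j^2 + 5.64*j - 0.89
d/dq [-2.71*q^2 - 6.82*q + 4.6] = -5.42*q - 6.82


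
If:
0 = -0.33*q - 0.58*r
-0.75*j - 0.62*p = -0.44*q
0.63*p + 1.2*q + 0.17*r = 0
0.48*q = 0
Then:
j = 0.00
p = 0.00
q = 0.00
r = 0.00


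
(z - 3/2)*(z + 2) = z^2 + z/2 - 3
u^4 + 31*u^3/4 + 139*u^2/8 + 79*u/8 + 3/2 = (u + 1/4)*(u + 1/2)*(u + 3)*(u + 4)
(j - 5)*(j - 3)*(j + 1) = j^3 - 7*j^2 + 7*j + 15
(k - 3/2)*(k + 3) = k^2 + 3*k/2 - 9/2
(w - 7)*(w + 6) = w^2 - w - 42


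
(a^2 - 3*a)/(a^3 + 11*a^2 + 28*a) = (a - 3)/(a^2 + 11*a + 28)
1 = 1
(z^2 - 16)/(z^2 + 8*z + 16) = (z - 4)/(z + 4)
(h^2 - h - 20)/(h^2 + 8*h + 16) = (h - 5)/(h + 4)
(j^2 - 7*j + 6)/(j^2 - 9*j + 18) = (j - 1)/(j - 3)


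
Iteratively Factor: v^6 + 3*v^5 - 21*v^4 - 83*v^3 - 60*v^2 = (v + 1)*(v^5 + 2*v^4 - 23*v^3 - 60*v^2) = (v + 1)*(v + 3)*(v^4 - v^3 - 20*v^2) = (v + 1)*(v + 3)*(v + 4)*(v^3 - 5*v^2) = v*(v + 1)*(v + 3)*(v + 4)*(v^2 - 5*v) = v^2*(v + 1)*(v + 3)*(v + 4)*(v - 5)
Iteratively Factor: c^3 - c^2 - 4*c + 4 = (c - 2)*(c^2 + c - 2) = (c - 2)*(c - 1)*(c + 2)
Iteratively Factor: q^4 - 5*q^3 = (q)*(q^3 - 5*q^2) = q*(q - 5)*(q^2) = q^2*(q - 5)*(q)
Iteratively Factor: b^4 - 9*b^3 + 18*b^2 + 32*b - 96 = (b - 4)*(b^3 - 5*b^2 - 2*b + 24) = (b - 4)^2*(b^2 - b - 6) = (b - 4)^2*(b - 3)*(b + 2)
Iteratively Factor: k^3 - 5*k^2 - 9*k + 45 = (k - 3)*(k^2 - 2*k - 15) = (k - 5)*(k - 3)*(k + 3)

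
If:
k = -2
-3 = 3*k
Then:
No Solution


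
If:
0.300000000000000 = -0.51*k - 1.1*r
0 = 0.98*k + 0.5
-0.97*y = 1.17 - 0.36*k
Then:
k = -0.51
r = -0.04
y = -1.40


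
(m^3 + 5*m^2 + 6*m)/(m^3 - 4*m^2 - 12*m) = (m + 3)/(m - 6)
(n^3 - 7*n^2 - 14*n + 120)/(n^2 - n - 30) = (n^2 - n - 20)/(n + 5)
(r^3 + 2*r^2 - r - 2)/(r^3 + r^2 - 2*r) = (r + 1)/r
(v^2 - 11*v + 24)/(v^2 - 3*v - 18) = (-v^2 + 11*v - 24)/(-v^2 + 3*v + 18)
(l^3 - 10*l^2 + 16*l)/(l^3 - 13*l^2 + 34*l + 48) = l*(l - 2)/(l^2 - 5*l - 6)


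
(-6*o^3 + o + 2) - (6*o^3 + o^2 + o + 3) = -12*o^3 - o^2 - 1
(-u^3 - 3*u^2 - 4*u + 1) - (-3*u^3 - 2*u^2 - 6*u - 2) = 2*u^3 - u^2 + 2*u + 3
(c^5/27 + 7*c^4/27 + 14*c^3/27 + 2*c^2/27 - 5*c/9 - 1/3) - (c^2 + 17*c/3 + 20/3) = c^5/27 + 7*c^4/27 + 14*c^3/27 - 25*c^2/27 - 56*c/9 - 7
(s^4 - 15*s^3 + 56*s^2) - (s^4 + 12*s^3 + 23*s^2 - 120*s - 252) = -27*s^3 + 33*s^2 + 120*s + 252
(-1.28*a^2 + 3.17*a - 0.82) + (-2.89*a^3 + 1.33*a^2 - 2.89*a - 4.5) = -2.89*a^3 + 0.05*a^2 + 0.28*a - 5.32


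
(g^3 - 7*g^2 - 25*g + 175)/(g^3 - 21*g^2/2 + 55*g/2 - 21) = 2*(g^2 - 25)/(2*g^2 - 7*g + 6)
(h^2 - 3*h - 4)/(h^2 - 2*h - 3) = (h - 4)/(h - 3)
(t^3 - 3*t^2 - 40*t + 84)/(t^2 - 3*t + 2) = (t^2 - t - 42)/(t - 1)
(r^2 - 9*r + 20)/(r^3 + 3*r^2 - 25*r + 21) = (r^2 - 9*r + 20)/(r^3 + 3*r^2 - 25*r + 21)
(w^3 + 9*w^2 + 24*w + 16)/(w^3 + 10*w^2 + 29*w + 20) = (w + 4)/(w + 5)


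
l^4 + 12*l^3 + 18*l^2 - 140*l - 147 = (l - 3)*(l + 1)*(l + 7)^2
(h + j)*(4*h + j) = 4*h^2 + 5*h*j + j^2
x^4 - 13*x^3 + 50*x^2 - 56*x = x*(x - 7)*(x - 4)*(x - 2)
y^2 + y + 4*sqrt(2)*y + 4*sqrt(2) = (y + 1)*(y + 4*sqrt(2))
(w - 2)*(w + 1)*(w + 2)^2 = w^4 + 3*w^3 - 2*w^2 - 12*w - 8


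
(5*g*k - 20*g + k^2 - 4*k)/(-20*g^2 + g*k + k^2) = (4 - k)/(4*g - k)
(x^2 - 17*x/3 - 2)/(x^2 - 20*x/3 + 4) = (3*x + 1)/(3*x - 2)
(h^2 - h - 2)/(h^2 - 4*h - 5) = (h - 2)/(h - 5)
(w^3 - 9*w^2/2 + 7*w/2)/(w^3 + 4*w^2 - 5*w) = (w - 7/2)/(w + 5)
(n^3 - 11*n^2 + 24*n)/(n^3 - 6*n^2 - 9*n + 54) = n*(n - 8)/(n^2 - 3*n - 18)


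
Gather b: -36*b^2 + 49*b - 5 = -36*b^2 + 49*b - 5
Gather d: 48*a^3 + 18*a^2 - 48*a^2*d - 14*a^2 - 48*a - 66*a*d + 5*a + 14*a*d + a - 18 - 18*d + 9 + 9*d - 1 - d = 48*a^3 + 4*a^2 - 42*a + d*(-48*a^2 - 52*a - 10) - 10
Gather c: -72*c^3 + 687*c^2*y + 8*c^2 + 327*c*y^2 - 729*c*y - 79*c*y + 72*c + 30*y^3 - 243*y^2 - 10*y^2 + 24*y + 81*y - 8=-72*c^3 + c^2*(687*y + 8) + c*(327*y^2 - 808*y + 72) + 30*y^3 - 253*y^2 + 105*y - 8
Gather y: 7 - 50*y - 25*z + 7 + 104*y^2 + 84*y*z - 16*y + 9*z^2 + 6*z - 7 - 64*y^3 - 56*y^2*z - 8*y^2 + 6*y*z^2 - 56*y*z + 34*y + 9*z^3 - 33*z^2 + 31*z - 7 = -64*y^3 + y^2*(96 - 56*z) + y*(6*z^2 + 28*z - 32) + 9*z^3 - 24*z^2 + 12*z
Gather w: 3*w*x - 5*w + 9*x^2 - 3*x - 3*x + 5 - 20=w*(3*x - 5) + 9*x^2 - 6*x - 15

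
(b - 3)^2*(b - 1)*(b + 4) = b^4 - 3*b^3 - 13*b^2 + 51*b - 36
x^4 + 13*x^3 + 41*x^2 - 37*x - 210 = (x - 2)*(x + 3)*(x + 5)*(x + 7)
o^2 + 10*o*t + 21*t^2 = (o + 3*t)*(o + 7*t)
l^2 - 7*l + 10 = (l - 5)*(l - 2)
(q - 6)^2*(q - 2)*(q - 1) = q^4 - 15*q^3 + 74*q^2 - 132*q + 72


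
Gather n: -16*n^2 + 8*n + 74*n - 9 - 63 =-16*n^2 + 82*n - 72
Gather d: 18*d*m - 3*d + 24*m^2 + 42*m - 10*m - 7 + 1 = d*(18*m - 3) + 24*m^2 + 32*m - 6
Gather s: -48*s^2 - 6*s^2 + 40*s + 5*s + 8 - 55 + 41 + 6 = -54*s^2 + 45*s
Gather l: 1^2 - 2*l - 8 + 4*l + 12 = 2*l + 5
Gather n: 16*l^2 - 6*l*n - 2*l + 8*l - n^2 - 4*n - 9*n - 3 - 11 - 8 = 16*l^2 + 6*l - n^2 + n*(-6*l - 13) - 22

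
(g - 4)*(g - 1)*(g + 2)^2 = g^4 - g^3 - 12*g^2 - 4*g + 16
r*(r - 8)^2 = r^3 - 16*r^2 + 64*r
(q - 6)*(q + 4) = q^2 - 2*q - 24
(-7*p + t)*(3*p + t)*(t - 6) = -21*p^2*t + 126*p^2 - 4*p*t^2 + 24*p*t + t^3 - 6*t^2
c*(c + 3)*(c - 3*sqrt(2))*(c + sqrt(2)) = c^4 - 2*sqrt(2)*c^3 + 3*c^3 - 6*sqrt(2)*c^2 - 6*c^2 - 18*c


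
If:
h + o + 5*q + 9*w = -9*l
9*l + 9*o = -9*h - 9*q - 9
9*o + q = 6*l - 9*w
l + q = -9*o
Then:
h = 22*w/7 - 11/9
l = 9*w/7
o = 11*w/28 - 1/36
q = 1/4 - 135*w/28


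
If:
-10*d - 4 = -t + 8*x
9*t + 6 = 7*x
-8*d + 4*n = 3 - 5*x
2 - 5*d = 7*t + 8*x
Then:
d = -998/885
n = -9379/3540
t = 8/177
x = 54/59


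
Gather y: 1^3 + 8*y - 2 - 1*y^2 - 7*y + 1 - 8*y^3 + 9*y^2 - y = -8*y^3 + 8*y^2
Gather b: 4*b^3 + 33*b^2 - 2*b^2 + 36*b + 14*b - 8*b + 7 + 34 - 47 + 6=4*b^3 + 31*b^2 + 42*b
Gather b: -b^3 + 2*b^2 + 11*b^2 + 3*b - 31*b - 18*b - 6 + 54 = -b^3 + 13*b^2 - 46*b + 48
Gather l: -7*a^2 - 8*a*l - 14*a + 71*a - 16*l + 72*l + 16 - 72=-7*a^2 + 57*a + l*(56 - 8*a) - 56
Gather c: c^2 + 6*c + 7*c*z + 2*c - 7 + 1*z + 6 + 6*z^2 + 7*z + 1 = c^2 + c*(7*z + 8) + 6*z^2 + 8*z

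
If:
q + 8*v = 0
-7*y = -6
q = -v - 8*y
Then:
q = -384/49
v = 48/49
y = 6/7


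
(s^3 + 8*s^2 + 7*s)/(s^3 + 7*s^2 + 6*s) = (s + 7)/(s + 6)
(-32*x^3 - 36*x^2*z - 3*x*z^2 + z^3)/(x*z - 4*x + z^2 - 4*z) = (-32*x^2 - 4*x*z + z^2)/(z - 4)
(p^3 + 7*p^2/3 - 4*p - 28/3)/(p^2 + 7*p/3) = p - 4/p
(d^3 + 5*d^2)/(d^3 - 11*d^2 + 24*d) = d*(d + 5)/(d^2 - 11*d + 24)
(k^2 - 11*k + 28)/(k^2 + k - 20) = (k - 7)/(k + 5)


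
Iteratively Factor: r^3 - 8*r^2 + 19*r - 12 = (r - 3)*(r^2 - 5*r + 4) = (r - 4)*(r - 3)*(r - 1)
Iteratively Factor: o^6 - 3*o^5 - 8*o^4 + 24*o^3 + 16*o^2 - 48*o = (o + 2)*(o^5 - 5*o^4 + 2*o^3 + 20*o^2 - 24*o) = (o - 3)*(o + 2)*(o^4 - 2*o^3 - 4*o^2 + 8*o) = (o - 3)*(o + 2)^2*(o^3 - 4*o^2 + 4*o) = o*(o - 3)*(o + 2)^2*(o^2 - 4*o + 4) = o*(o - 3)*(o - 2)*(o + 2)^2*(o - 2)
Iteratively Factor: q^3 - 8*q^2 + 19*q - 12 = (q - 1)*(q^2 - 7*q + 12) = (q - 4)*(q - 1)*(q - 3)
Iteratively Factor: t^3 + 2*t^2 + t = (t + 1)*(t^2 + t) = t*(t + 1)*(t + 1)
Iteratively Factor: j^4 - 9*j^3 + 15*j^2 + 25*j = (j - 5)*(j^3 - 4*j^2 - 5*j) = j*(j - 5)*(j^2 - 4*j - 5) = j*(j - 5)^2*(j + 1)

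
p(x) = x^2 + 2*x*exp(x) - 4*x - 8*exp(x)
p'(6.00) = 2428.57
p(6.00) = 1625.72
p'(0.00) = -10.00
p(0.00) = -8.00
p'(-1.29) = -8.94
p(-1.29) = 3.91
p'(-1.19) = -8.93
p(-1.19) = 3.02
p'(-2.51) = -9.92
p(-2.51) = 15.28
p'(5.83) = 1934.09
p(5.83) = 1256.38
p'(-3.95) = -12.17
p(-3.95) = 31.10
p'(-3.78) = -11.87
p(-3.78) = 29.05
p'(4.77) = 422.97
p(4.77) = 185.27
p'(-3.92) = -12.11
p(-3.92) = 30.73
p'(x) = 2*x*exp(x) + 2*x - 6*exp(x) - 4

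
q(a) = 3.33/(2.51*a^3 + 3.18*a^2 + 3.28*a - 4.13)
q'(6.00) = -0.00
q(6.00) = 0.00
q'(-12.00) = -0.00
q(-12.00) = -0.00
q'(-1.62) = -0.31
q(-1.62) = -0.28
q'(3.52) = -0.02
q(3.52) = 0.02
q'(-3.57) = -0.03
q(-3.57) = -0.04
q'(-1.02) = -0.33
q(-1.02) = -0.49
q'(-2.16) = -0.17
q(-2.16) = -0.15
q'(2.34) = -0.07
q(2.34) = 0.06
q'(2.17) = -0.09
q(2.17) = 0.08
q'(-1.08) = -0.34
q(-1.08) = -0.47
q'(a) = 3.33*(-7.53*a^2 - 6.36*a - 3.28)/(2.51*a^3 + 3.18*a^2 + 3.28*a - 4.13)^2 = (-25.0749*a^2 - 21.1788*a - 10.9224)/(2.51*a^3 + 3.18*a^2 + 3.28*a - 4.13)^2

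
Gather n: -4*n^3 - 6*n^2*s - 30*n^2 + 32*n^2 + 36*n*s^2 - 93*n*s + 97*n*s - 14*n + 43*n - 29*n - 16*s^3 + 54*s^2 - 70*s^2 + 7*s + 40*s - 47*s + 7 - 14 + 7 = -4*n^3 + n^2*(2 - 6*s) + n*(36*s^2 + 4*s) - 16*s^3 - 16*s^2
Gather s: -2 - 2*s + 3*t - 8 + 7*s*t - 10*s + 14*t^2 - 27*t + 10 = s*(7*t - 12) + 14*t^2 - 24*t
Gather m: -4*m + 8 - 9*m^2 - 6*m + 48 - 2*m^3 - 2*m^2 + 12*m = -2*m^3 - 11*m^2 + 2*m + 56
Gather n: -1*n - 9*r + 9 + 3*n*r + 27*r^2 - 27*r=n*(3*r - 1) + 27*r^2 - 36*r + 9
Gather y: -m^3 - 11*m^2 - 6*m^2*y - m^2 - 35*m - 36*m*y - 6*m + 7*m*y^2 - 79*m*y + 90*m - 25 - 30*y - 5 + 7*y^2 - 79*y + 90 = -m^3 - 12*m^2 + 49*m + y^2*(7*m + 7) + y*(-6*m^2 - 115*m - 109) + 60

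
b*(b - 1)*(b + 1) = b^3 - b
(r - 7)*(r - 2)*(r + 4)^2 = r^4 - r^3 - 42*r^2 - 32*r + 224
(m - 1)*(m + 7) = m^2 + 6*m - 7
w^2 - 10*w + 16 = (w - 8)*(w - 2)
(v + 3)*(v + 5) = v^2 + 8*v + 15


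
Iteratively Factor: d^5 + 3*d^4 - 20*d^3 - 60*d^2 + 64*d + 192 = (d + 2)*(d^4 + d^3 - 22*d^2 - 16*d + 96) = (d - 4)*(d + 2)*(d^3 + 5*d^2 - 2*d - 24) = (d - 4)*(d - 2)*(d + 2)*(d^2 + 7*d + 12) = (d - 4)*(d - 2)*(d + 2)*(d + 4)*(d + 3)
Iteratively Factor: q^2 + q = (q)*(q + 1)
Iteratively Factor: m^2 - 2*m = (m - 2)*(m)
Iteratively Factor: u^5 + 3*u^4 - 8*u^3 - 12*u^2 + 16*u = (u - 1)*(u^4 + 4*u^3 - 4*u^2 - 16*u) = (u - 1)*(u + 2)*(u^3 + 2*u^2 - 8*u) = (u - 2)*(u - 1)*(u + 2)*(u^2 + 4*u) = u*(u - 2)*(u - 1)*(u + 2)*(u + 4)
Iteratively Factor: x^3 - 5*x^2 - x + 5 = (x - 1)*(x^2 - 4*x - 5) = (x - 1)*(x + 1)*(x - 5)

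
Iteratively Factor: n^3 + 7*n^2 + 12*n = (n + 4)*(n^2 + 3*n) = (n + 3)*(n + 4)*(n)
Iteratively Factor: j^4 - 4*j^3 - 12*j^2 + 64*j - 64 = (j - 2)*(j^3 - 2*j^2 - 16*j + 32) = (j - 4)*(j - 2)*(j^2 + 2*j - 8) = (j - 4)*(j - 2)^2*(j + 4)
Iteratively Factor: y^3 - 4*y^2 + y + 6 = (y + 1)*(y^2 - 5*y + 6) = (y - 2)*(y + 1)*(y - 3)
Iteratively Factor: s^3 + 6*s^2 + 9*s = (s)*(s^2 + 6*s + 9) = s*(s + 3)*(s + 3)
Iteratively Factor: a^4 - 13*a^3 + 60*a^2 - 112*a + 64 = (a - 1)*(a^3 - 12*a^2 + 48*a - 64) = (a - 4)*(a - 1)*(a^2 - 8*a + 16) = (a - 4)^2*(a - 1)*(a - 4)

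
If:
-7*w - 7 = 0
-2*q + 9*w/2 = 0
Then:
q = -9/4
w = -1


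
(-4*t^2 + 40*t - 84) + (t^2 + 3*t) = -3*t^2 + 43*t - 84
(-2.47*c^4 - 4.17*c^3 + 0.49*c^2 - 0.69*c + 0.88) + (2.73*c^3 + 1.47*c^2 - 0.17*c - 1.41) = -2.47*c^4 - 1.44*c^3 + 1.96*c^2 - 0.86*c - 0.53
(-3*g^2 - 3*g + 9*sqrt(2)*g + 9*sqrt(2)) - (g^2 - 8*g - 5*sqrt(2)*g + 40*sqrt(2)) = -4*g^2 + 5*g + 14*sqrt(2)*g - 31*sqrt(2)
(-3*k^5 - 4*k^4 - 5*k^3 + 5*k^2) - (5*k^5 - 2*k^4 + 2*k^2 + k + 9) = -8*k^5 - 2*k^4 - 5*k^3 + 3*k^2 - k - 9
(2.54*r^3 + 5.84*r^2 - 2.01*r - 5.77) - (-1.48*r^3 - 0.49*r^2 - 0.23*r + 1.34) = 4.02*r^3 + 6.33*r^2 - 1.78*r - 7.11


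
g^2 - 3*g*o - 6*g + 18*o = (g - 6)*(g - 3*o)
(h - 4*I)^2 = h^2 - 8*I*h - 16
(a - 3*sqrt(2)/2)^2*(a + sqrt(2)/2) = a^3 - 5*sqrt(2)*a^2/2 + 3*a/2 + 9*sqrt(2)/4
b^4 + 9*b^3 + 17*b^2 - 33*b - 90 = (b - 2)*(b + 3)^2*(b + 5)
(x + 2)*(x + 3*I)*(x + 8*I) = x^3 + 2*x^2 + 11*I*x^2 - 24*x + 22*I*x - 48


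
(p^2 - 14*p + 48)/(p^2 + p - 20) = (p^2 - 14*p + 48)/(p^2 + p - 20)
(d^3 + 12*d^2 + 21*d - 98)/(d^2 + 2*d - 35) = (d^2 + 5*d - 14)/(d - 5)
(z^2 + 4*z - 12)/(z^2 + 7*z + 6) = (z - 2)/(z + 1)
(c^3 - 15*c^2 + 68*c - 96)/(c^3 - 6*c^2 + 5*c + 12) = (c - 8)/(c + 1)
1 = 1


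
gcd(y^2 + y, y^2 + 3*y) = y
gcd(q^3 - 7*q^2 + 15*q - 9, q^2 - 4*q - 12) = 1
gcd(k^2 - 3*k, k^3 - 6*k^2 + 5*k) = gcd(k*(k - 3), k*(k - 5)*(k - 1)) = k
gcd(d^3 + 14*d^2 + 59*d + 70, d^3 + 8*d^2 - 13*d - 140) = d^2 + 12*d + 35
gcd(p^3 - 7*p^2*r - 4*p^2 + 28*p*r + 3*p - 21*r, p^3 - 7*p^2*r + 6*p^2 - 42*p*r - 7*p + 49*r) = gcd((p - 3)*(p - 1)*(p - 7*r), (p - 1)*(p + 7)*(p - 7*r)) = p^2 - 7*p*r - p + 7*r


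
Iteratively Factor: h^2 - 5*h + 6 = (h - 2)*(h - 3)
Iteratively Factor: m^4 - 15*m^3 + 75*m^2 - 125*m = (m)*(m^3 - 15*m^2 + 75*m - 125) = m*(m - 5)*(m^2 - 10*m + 25) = m*(m - 5)^2*(m - 5)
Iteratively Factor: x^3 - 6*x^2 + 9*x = (x - 3)*(x^2 - 3*x) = (x - 3)^2*(x)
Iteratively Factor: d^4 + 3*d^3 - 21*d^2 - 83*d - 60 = (d + 3)*(d^3 - 21*d - 20) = (d - 5)*(d + 3)*(d^2 + 5*d + 4) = (d - 5)*(d + 1)*(d + 3)*(d + 4)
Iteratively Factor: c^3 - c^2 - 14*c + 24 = (c - 2)*(c^2 + c - 12) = (c - 3)*(c - 2)*(c + 4)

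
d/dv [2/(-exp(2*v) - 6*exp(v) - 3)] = 4*(exp(v) + 3)*exp(v)/(exp(2*v) + 6*exp(v) + 3)^2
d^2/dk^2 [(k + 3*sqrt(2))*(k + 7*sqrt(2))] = 2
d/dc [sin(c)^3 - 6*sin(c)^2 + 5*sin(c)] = (3*sin(c)^2 - 12*sin(c) + 5)*cos(c)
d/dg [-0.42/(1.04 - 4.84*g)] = -2.0328/(4.84*g - 1.04)^2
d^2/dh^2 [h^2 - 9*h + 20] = 2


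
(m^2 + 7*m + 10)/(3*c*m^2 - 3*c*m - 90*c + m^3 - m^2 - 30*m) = (m + 2)/(3*c*m - 18*c + m^2 - 6*m)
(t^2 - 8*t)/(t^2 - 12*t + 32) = t/(t - 4)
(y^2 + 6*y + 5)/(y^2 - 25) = (y + 1)/(y - 5)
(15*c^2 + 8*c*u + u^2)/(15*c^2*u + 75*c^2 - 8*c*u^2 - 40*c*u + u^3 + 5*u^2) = (15*c^2 + 8*c*u + u^2)/(15*c^2*u + 75*c^2 - 8*c*u^2 - 40*c*u + u^3 + 5*u^2)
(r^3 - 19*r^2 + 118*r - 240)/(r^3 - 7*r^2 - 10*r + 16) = (r^2 - 11*r + 30)/(r^2 + r - 2)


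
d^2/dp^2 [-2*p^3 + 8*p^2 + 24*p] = 16 - 12*p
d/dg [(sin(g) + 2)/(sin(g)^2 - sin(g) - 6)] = -cos(g)/(sin(g) - 3)^2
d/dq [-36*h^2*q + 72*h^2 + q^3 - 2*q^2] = -36*h^2 + 3*q^2 - 4*q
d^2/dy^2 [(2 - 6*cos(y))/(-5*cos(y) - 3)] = 28*(5*cos(y)^2 - 3*cos(y) - 10)/(5*cos(y) + 3)^3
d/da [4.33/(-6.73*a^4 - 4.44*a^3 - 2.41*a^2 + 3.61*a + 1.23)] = (116.5636*a^3 + 57.6756*a^2 + 20.8706*a - 15.6313)/(6.73*a^4 + 4.44*a^3 + 2.41*a^2 - 3.61*a - 1.23)^2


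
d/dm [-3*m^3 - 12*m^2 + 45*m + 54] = -9*m^2 - 24*m + 45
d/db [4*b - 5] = 4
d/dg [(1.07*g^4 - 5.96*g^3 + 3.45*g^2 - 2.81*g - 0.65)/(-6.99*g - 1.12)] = (-22.4379*g^4 + 78.5272*g^3 - 4.0899*g^2 - 7.728*g - 1.3963)/(48.8601*g^2 + 15.6576*g + 1.2544)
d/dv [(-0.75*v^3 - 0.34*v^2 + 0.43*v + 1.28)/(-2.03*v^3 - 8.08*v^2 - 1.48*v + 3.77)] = (5.3698*v^4 + 3.9658*v^3 + 3.2903*v^2 + 18.1212*v + 3.5155)/(4.1209*v^6 + 32.8048*v^5 + 71.2952*v^4 + 8.6106*v^3 - 58.7328*v^2 - 11.1592*v + 14.2129)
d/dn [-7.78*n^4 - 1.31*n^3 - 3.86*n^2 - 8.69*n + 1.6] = -31.12*n^3 - 3.93*n^2 - 7.72*n - 8.69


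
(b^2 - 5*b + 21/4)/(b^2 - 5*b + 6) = (b^2 - 5*b + 21/4)/(b^2 - 5*b + 6)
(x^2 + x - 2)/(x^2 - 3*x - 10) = (x - 1)/(x - 5)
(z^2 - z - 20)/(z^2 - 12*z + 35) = (z + 4)/(z - 7)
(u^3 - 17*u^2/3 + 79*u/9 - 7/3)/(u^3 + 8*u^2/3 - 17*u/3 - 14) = (u^2 - 10*u/3 + 1)/(u^2 + 5*u + 6)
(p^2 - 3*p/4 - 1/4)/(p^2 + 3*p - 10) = (4*p^2 - 3*p - 1)/(4*(p^2 + 3*p - 10))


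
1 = 1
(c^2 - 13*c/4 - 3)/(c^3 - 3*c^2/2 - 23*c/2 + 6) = (4*c + 3)/(2*(2*c^2 + 5*c - 3))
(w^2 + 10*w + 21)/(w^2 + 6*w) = (w^2 + 10*w + 21)/(w*(w + 6))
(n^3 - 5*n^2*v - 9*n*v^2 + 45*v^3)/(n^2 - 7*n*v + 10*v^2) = (-n^2 + 9*v^2)/(-n + 2*v)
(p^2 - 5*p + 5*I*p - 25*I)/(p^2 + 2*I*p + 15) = (p - 5)/(p - 3*I)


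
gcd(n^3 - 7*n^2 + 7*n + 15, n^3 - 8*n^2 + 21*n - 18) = n - 3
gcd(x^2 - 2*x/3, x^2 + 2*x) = x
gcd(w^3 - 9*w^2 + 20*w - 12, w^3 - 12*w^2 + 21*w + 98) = 1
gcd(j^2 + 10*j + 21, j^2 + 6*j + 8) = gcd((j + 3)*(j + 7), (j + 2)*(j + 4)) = 1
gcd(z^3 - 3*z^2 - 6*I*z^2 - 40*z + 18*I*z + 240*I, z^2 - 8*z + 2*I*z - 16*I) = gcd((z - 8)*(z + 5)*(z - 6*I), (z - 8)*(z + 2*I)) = z - 8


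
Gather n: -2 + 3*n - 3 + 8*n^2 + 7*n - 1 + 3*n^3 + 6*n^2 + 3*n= 3*n^3 + 14*n^2 + 13*n - 6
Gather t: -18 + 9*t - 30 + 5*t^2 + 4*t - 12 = 5*t^2 + 13*t - 60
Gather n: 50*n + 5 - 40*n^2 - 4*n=-40*n^2 + 46*n + 5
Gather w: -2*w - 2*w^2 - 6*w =-2*w^2 - 8*w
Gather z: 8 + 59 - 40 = 27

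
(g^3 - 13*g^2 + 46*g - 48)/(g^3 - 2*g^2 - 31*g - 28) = (-g^3 + 13*g^2 - 46*g + 48)/(-g^3 + 2*g^2 + 31*g + 28)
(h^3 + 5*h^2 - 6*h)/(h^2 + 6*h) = h - 1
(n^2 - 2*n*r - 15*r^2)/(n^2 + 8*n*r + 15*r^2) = (n - 5*r)/(n + 5*r)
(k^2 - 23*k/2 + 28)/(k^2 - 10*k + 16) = (k - 7/2)/(k - 2)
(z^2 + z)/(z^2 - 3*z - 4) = z/(z - 4)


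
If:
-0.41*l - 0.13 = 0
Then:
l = -0.32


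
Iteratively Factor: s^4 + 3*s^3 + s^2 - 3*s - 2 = (s - 1)*(s^3 + 4*s^2 + 5*s + 2) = (s - 1)*(s + 1)*(s^2 + 3*s + 2) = (s - 1)*(s + 1)*(s + 2)*(s + 1)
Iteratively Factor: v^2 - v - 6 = (v - 3)*(v + 2)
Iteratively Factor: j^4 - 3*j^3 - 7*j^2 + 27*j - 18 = (j - 3)*(j^3 - 7*j + 6) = (j - 3)*(j + 3)*(j^2 - 3*j + 2) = (j - 3)*(j - 2)*(j + 3)*(j - 1)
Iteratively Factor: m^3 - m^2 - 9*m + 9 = (m + 3)*(m^2 - 4*m + 3) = (m - 3)*(m + 3)*(m - 1)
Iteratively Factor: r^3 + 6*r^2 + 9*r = (r)*(r^2 + 6*r + 9) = r*(r + 3)*(r + 3)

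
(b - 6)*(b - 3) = b^2 - 9*b + 18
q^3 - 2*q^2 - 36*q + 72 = (q - 6)*(q - 2)*(q + 6)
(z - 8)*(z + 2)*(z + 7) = z^3 + z^2 - 58*z - 112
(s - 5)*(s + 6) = s^2 + s - 30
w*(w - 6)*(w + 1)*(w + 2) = w^4 - 3*w^3 - 16*w^2 - 12*w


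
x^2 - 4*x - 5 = (x - 5)*(x + 1)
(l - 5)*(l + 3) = l^2 - 2*l - 15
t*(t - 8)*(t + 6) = t^3 - 2*t^2 - 48*t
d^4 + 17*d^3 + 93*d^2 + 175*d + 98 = (d + 1)*(d + 2)*(d + 7)^2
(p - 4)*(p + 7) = p^2 + 3*p - 28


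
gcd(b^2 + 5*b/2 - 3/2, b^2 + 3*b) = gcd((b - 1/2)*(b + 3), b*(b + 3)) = b + 3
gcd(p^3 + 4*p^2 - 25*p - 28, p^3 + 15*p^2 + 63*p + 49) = p^2 + 8*p + 7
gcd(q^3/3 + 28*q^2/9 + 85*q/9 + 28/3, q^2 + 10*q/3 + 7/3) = q + 7/3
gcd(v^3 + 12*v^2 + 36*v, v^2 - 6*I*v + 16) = 1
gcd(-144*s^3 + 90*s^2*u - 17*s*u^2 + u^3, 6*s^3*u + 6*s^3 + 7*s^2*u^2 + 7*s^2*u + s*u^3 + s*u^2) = 1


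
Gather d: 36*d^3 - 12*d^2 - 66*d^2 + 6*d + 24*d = 36*d^3 - 78*d^2 + 30*d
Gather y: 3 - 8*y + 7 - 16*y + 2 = 12 - 24*y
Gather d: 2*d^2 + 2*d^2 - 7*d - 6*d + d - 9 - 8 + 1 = 4*d^2 - 12*d - 16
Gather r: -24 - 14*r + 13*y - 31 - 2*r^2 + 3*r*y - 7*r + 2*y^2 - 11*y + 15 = -2*r^2 + r*(3*y - 21) + 2*y^2 + 2*y - 40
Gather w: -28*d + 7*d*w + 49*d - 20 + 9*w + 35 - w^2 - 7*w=21*d - w^2 + w*(7*d + 2) + 15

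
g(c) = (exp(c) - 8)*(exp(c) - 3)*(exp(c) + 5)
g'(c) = (exp(c) - 8)*(exp(c) - 3)*exp(c) + (exp(c) - 8)*(exp(c) + 5)*exp(c) + (exp(c) - 3)*(exp(c) + 5)*exp(c)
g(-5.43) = 119.86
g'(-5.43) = -0.14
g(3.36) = 18115.62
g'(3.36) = 60744.68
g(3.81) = 78530.94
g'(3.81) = 250263.52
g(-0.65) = 102.32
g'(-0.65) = -19.03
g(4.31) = 377067.54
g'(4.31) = 1168706.25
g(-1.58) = 113.37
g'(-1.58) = -6.87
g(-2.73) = 117.95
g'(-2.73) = -2.07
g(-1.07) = 108.70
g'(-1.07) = -11.92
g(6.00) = 64671054.10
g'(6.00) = 195014343.62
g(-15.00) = 120.00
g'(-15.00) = 0.00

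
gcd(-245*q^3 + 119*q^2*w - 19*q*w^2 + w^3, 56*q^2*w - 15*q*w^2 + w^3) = 7*q - w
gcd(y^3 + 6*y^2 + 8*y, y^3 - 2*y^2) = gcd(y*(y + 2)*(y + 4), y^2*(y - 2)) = y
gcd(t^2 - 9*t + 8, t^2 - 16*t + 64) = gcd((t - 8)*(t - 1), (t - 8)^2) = t - 8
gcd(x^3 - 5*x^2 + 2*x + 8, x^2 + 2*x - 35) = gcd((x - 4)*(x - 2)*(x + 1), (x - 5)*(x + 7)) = 1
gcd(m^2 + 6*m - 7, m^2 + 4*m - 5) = m - 1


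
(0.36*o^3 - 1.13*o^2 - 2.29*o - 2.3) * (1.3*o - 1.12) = 0.468*o^4 - 1.8722*o^3 - 1.7114*o^2 - 0.425199999999999*o + 2.576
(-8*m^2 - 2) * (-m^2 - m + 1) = 8*m^4 + 8*m^3 - 6*m^2 + 2*m - 2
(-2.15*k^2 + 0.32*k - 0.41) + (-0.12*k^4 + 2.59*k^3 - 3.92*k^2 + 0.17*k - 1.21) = -0.12*k^4 + 2.59*k^3 - 6.07*k^2 + 0.49*k - 1.62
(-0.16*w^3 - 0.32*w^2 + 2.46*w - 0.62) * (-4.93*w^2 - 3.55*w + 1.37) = 0.7888*w^5 + 2.1456*w^4 - 11.211*w^3 - 6.1148*w^2 + 5.5712*w - 0.8494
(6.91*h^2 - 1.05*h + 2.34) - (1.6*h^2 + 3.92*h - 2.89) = 5.31*h^2 - 4.97*h + 5.23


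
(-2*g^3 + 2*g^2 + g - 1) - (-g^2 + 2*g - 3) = -2*g^3 + 3*g^2 - g + 2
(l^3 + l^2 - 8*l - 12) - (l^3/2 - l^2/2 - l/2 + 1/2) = l^3/2 + 3*l^2/2 - 15*l/2 - 25/2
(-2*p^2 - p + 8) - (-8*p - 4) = -2*p^2 + 7*p + 12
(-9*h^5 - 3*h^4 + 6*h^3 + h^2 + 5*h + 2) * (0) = 0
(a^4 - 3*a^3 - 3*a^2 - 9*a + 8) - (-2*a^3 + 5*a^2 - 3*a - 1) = a^4 - a^3 - 8*a^2 - 6*a + 9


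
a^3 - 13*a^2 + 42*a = a*(a - 7)*(a - 6)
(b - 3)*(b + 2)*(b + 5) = b^3 + 4*b^2 - 11*b - 30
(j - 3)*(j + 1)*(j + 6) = j^3 + 4*j^2 - 15*j - 18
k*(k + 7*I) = k^2 + 7*I*k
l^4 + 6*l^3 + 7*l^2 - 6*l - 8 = (l - 1)*(l + 1)*(l + 2)*(l + 4)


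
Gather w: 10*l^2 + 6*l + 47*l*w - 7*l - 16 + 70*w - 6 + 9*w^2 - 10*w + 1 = 10*l^2 - l + 9*w^2 + w*(47*l + 60) - 21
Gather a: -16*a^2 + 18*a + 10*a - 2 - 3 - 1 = -16*a^2 + 28*a - 6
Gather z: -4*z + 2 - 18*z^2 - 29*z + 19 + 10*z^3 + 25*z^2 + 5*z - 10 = 10*z^3 + 7*z^2 - 28*z + 11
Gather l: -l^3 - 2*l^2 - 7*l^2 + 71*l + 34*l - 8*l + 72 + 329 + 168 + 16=-l^3 - 9*l^2 + 97*l + 585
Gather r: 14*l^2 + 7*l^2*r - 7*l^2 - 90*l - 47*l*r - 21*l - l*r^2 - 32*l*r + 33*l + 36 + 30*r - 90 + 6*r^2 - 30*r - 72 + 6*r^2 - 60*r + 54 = 7*l^2 - 78*l + r^2*(12 - l) + r*(7*l^2 - 79*l - 60) - 72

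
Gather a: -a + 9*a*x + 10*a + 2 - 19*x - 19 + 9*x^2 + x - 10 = a*(9*x + 9) + 9*x^2 - 18*x - 27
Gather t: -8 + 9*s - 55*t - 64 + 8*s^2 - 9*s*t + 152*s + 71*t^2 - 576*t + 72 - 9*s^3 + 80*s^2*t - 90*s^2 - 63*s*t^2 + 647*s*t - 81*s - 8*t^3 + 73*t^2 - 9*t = -9*s^3 - 82*s^2 + 80*s - 8*t^3 + t^2*(144 - 63*s) + t*(80*s^2 + 638*s - 640)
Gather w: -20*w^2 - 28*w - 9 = -20*w^2 - 28*w - 9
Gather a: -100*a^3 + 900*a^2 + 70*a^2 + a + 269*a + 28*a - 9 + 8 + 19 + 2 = -100*a^3 + 970*a^2 + 298*a + 20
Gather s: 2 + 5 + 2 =9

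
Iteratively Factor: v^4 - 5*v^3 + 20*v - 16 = (v + 2)*(v^3 - 7*v^2 + 14*v - 8) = (v - 1)*(v + 2)*(v^2 - 6*v + 8) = (v - 2)*(v - 1)*(v + 2)*(v - 4)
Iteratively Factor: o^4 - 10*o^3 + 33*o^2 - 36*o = (o - 3)*(o^3 - 7*o^2 + 12*o) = (o - 3)^2*(o^2 - 4*o) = (o - 4)*(o - 3)^2*(o)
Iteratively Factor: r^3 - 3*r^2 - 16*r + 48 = (r + 4)*(r^2 - 7*r + 12) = (r - 3)*(r + 4)*(r - 4)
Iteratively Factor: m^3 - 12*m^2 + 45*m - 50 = (m - 5)*(m^2 - 7*m + 10) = (m - 5)^2*(m - 2)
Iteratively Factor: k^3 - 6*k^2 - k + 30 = (k - 3)*(k^2 - 3*k - 10) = (k - 5)*(k - 3)*(k + 2)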